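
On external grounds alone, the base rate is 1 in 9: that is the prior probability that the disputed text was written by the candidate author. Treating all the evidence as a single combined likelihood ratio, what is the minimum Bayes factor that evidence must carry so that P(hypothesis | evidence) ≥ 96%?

Prior odds = (1/9)/(8/9) = 0.125.
Target odds = 0.96/0.04 = 24.
Required Bayes factor = 24 ÷ 0.125 = 192.

192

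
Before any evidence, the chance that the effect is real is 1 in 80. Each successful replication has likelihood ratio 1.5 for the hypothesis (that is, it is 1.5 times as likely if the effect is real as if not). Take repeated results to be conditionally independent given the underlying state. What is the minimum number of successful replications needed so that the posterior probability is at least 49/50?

21

Prior odds = 0.0125/0.9875 = 1/79.
Likelihood ratio per successful replication = 1.5.
Target odds: 0.98 ÷ 0.02 = 49.
Require 1.5ⁿ ≥ 49 ÷ (1/79) = 3871.
1.5²⁰ ≈3325.26 falls short of 3871 but 1.5²¹ ≈4987.89 reaches it, so n = 21.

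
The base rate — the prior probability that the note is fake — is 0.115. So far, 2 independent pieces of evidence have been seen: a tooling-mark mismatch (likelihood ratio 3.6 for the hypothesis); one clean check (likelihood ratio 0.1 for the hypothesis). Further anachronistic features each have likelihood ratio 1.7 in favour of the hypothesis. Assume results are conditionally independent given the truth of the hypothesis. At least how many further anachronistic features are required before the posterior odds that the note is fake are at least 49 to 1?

14

Prior odds = 0.115/0.885 = 23/177.
Combined Bayes factor of the evidence already in hand = 3.6 × 0.1 = 0.36.
Odds after that evidence = (23/177) × 0.36 = 69/1475.
Target odds = 49.
Need 1.7ⁿ ≥ 49 ÷ (69/1475) = 72275/69.
1.7¹³ ≈990.458 falls short of 72275/69 but 1.7¹⁴ ≈1683.78 reaches it, so n = 14.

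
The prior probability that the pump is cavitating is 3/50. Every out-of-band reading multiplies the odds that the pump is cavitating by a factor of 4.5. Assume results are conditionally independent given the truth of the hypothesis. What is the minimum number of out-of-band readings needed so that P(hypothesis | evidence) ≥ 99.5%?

6

Prior odds: 0.06 ÷ 0.94 = 3/47.
Likelihood ratio per out-of-band reading = 4.5.
Target odds: 0.995 ÷ 0.005 = 199.
Require 4.5ⁿ ≥ 199 ÷ (3/47) = 9353/3.
4.5⁵ = 1845.28125 falls short of 9353/3 but 4.5⁶ = 8303.765625 reaches it, so n = 6.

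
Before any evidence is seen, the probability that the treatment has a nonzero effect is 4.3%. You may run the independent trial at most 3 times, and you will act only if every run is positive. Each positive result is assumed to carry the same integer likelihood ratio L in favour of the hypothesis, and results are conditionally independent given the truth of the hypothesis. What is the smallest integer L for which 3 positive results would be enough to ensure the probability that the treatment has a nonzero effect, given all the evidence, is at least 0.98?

Prior odds = 0.043/0.957 = 43/957.
Target odds = 0.98/0.02 = 49.
Need L³ ≥ 49 ÷ (43/957) = 46893/43.
10³ = 1000 < 46893/43 ≤ 1331 = 11³, so L = 11.

11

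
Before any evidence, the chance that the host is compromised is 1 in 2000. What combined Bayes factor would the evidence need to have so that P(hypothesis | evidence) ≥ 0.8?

7996

Prior odds = 0.0005/0.9995 = 1/1999.
Target odds = 0.8/0.2 = 4.
Required Bayes factor = 4 ÷ (1/1999) = 7996.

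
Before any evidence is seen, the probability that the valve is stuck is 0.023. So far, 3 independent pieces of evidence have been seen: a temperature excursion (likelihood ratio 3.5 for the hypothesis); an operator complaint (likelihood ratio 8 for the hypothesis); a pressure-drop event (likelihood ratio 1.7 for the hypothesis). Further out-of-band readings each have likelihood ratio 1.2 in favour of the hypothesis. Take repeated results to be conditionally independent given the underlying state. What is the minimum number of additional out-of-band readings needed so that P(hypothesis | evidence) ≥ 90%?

12

Prior odds = 0.023/0.977 = 23/977.
Combined Bayes factor of the evidence already in hand = 3.5 × 8 × 1.7 = 47.6.
Odds after that evidence = (23/977) × 47.6 = 5474/4885.
Target odds = 0.9/0.1 = 9.
Need 1.2ⁿ ≥ 9 ÷ (5474/4885) = 43965/5474.
1.2¹¹ = 362797056/48828125 falls short of 43965/5474 but 1.2¹² ≈8.9161 reaches it, so n = 12.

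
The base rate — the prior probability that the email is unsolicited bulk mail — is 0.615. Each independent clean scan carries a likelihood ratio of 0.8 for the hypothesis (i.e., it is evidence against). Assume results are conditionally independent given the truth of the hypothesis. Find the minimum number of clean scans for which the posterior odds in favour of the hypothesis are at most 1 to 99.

23

Prior odds = 0.615/0.385 = 123/77.
Likelihood ratio per clean scan = 0.8.
Target odds = 1/99.
Require 0.8ⁿ ≤ 1/99 ÷ (123/77) = 7/1107.
0.8²² ≈0.0073787 is still above 7/1107 but 0.8²³ ≈0.00590296 is at or below it, so n = 23.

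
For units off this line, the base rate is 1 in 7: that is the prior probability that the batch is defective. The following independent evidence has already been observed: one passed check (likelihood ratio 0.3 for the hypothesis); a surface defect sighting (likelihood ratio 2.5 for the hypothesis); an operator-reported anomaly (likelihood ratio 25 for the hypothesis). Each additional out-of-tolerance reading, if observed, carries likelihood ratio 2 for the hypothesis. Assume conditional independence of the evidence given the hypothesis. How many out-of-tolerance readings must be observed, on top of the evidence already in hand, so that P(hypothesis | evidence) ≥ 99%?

Prior odds = (1/7)/(6/7) = 1/6.
Combined Bayes factor of the evidence already in hand = 0.3 × 2.5 × 25 = 18.75.
Odds after that evidence = (1/6) × 18.75 = 3.125.
Target odds = 0.99/0.01 = 99.
Need 2ⁿ ≥ 99 ÷ 3.125 = 31.68.
2⁴ = 16 falls short of 31.68 but 2⁵ = 32 reaches it, so n = 5.

5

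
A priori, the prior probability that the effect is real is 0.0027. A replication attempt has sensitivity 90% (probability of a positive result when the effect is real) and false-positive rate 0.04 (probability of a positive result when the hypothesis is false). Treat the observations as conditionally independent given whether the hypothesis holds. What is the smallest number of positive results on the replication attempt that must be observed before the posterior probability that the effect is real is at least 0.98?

4

Prior odds = 0.0027/0.9973 = 27/9973.
Likelihood ratio of a positive result = 0.9/0.04 = 22.5.
Target posterior odds = 0.98/0.02 = 49.
Need (27/9973) × 22.5ⁿ ≥ 49, i.e. 22.5ⁿ ≥ 488677/27.
22.5³ = 11390.625 falls short of 488677/27 but 22.5⁴ = 256289.0625 reaches it, so n = 4.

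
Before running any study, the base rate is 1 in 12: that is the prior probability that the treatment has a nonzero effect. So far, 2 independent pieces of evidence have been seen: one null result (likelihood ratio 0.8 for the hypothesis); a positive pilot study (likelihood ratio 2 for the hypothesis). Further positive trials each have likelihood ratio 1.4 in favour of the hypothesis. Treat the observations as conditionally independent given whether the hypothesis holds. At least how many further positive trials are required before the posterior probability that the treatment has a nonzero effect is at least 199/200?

22

Prior odds = (1/12)/(11/12) = 1/11.
Combined Bayes factor of the evidence already in hand = 0.8 × 2 = 1.6.
Odds after that evidence = (1/11) × 1.6 = 8/55.
Target odds = 0.995/0.005 = 199.
Need 1.4ⁿ ≥ 199 ÷ (8/55) = 1368.125.
1.4²¹ ≈1171.36 falls short of 1368.125 but 1.4²² ≈1639.9 reaches it, so n = 22.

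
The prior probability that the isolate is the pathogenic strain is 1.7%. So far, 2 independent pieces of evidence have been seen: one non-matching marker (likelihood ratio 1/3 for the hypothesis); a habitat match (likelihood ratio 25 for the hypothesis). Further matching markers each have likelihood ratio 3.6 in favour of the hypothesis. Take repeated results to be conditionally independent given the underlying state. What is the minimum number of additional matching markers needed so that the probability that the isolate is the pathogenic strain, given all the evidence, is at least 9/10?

4

Prior odds = 0.017/0.983 = 17/983.
Combined Bayes factor of the evidence already in hand = (1/3) × 25 = 25/3.
Odds after that evidence = (17/983) × 25/3 = 425/2949.
Target odds = 0.9/0.1 = 9.
Need 3.6ⁿ ≥ 9 ÷ (425/2949) = 26541/425.
3.6³ = 46.656 falls short of 26541/425 but 3.6⁴ = 167.9616 reaches it, so n = 4.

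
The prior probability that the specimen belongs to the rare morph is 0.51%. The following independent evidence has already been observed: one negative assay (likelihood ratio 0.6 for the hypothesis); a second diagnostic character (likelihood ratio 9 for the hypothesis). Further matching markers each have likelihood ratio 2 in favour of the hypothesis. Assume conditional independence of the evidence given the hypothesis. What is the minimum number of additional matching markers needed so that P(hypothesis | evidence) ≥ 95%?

10

Prior odds = 0.0051/0.9949 = 51/9949.
Combined Bayes factor of the evidence already in hand = 0.6 × 9 = 5.4.
Odds after that evidence = (51/9949) × 5.4 = 1377/49745.
Target odds = 0.95/0.05 = 19.
Need 2ⁿ ≥ 19 ÷ (1377/49745) = 945155/1377.
2⁹ = 512 falls short of 945155/1377 but 2¹⁰ = 1024 reaches it, so n = 10.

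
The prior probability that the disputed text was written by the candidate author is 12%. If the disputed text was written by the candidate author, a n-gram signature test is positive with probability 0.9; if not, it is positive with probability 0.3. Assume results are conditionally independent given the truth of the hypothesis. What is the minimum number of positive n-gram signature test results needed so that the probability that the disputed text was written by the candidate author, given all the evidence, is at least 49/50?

Prior odds: 0.12 ÷ 0.88 = 3/22.
Likelihood ratio of a positive = 0.9/0.3 = 3.
Target odds: 0.98 ÷ 0.02 = 49.
Require 3ⁿ ≥ 49 ÷ (3/22) = 1078/3.
3⁵ = 243 falls short of 1078/3 but 3⁶ = 729 reaches it, so n = 6.

6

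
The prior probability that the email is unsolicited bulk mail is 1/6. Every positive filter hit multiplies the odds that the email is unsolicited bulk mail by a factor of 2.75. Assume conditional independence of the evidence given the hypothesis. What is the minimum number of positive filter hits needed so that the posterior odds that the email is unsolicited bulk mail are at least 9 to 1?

Prior odds: (1/6) ÷ (5/6) = 0.2.
Likelihood ratio per positive filter hit = 2.75.
Target odds = 9.
Need 0.2 × 2.75ⁿ ≥ 9, i.e. 2.75ⁿ ≥ 45.
2.75³ = 20.796875 falls short of 45 but 2.75⁴ = 57.19140625 reaches it, so n = 4.

4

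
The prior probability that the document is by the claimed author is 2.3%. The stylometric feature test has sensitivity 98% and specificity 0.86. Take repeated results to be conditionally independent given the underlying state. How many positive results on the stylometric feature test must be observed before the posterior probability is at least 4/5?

3

Prior odds: 0.023 ÷ 0.977 = 23/977.
False-positive rate = 1 − 0.86 = 0.14; likelihood ratio of a positive = 0.98/0.14 = 7.
Target posterior odds = 0.8/0.2 = 4.
Need (23/977) × 7ⁿ ≥ 4, i.e. 7ⁿ ≥ 3908/23.
7² = 49 falls short of 3908/23 but 7³ = 343 reaches it, so n = 3.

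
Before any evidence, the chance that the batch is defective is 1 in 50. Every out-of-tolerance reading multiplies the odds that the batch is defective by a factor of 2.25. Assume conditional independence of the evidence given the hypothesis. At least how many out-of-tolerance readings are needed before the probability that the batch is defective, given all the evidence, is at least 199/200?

Prior odds = 0.02/0.98 = 1/49.
Likelihood ratio per out-of-tolerance reading = 2.25.
Target odds: 0.995 ÷ 0.005 = 199.
Need (1/49) × 2.25ⁿ ≥ 199, i.e. 2.25ⁿ ≥ 9751.
2.25¹¹ ≈7481.83 falls short of 9751 but 2.25¹² ≈16834.1 reaches it, so n = 12.

12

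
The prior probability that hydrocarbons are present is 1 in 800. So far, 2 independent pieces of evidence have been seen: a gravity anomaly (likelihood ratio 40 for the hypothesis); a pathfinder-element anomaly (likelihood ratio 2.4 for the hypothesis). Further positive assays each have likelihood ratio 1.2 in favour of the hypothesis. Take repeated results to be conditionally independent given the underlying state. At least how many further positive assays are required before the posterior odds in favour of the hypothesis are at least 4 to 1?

Prior odds = 0.00125/0.99875 = 1/799.
Combined Bayes factor of the evidence already in hand = 40 × 2.4 = 96.
Odds after that evidence = (1/799) × 96 = 96/799.
Target odds = 4.
Need 1.2ⁿ ≥ 4 ÷ (96/799) = 799/24.
1.2¹⁹ ≈31.948 falls short of 799/24 but 1.2²⁰ ≈38.3376 reaches it, so n = 20.

20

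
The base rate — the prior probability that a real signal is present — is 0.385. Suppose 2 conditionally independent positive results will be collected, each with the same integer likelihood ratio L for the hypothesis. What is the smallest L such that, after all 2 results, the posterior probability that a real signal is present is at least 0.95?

6

Prior odds = 0.385/0.615 = 77/123.
Target odds = 0.95/0.05 = 19.
Need L² ≥ 19 ÷ (77/123) = 2337/77.
5² = 25 < 2337/77 ≤ 36 = 6², so L = 6.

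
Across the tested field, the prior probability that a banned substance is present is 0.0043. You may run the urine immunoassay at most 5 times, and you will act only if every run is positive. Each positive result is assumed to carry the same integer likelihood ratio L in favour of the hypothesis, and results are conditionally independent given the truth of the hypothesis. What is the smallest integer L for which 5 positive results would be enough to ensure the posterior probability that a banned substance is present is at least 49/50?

Prior odds = 0.0043/0.9957 = 43/9957.
Target odds = 0.98/0.02 = 49.
Need L⁵ ≥ 49 ÷ (43/9957) = 487893/43.
6⁵ = 7776 < 487893/43 ≤ 16807 = 7⁵, so L = 7.

7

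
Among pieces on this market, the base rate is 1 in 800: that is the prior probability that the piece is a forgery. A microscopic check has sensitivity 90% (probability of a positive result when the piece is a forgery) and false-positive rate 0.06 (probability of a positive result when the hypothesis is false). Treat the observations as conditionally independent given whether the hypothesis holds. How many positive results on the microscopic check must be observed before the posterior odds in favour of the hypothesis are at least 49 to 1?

Prior odds = 0.00125/0.99875 = 1/799.
Likelihood ratio of a positive result = 0.9/0.06 = 15.
Target odds = 49.
Need (1/799) × 15ⁿ ≥ 49, i.e. 15ⁿ ≥ 39151.
15³ = 3375 falls short of 39151 but 15⁴ = 50625 reaches it, so n = 4.

4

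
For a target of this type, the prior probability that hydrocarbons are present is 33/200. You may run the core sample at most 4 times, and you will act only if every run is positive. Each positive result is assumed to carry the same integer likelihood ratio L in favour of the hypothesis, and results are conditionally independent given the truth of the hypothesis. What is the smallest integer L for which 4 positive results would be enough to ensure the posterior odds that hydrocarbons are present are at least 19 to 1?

Prior odds = 0.165/0.835 = 33/167.
Target odds = 19.
Need L⁴ ≥ 19 ÷ (33/167) = 3173/33.
3⁴ = 81 < 3173/33 ≤ 256 = 4⁴, so L = 4.

4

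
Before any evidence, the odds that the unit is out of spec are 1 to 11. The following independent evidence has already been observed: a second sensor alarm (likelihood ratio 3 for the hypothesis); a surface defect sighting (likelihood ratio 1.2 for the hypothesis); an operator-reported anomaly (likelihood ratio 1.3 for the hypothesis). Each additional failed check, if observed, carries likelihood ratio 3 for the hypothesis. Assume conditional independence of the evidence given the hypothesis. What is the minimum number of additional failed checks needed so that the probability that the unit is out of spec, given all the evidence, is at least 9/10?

Prior odds = 1/11.
Combined Bayes factor of the evidence already in hand = 3 × 1.2 × 1.3 = 4.68.
Odds after that evidence = (1/11) × 4.68 = 117/275.
Target odds = 0.9/0.1 = 9.
Need 3ⁿ ≥ 9 ÷ (117/275) = 275/13.
3² = 9 falls short of 275/13 but 3³ = 27 reaches it, so n = 3.

3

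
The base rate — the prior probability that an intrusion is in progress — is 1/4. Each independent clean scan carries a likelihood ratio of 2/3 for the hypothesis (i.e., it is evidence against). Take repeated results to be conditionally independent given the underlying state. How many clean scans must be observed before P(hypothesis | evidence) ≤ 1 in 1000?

15

Prior odds: 0.25 ÷ 0.75 = 1/3.
Likelihood ratio per clean scan = 2/3.
Target odds: 0.001 ÷ 0.999 = 1/999.
Require (2/3)ⁿ ≤ 1/999 ÷ (1/3) = 1/333.
(2/3)¹⁴ = 16384/4782969 is still above 1/333 but (2/3)¹⁵ = 32768/14348907 is at or below it, so n = 15.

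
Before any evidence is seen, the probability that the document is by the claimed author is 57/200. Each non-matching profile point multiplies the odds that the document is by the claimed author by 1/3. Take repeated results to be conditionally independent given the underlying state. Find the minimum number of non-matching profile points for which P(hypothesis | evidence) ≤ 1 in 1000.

Prior odds = 0.285/0.715 = 57/143.
Likelihood ratio per non-matching profile point = 1/3.
Target posterior odds = 0.001/0.999 = 1/999.
Require (1/3)ⁿ ≤ 1/999 ÷ (57/143) = 143/56943.
(1/3)⁵ = 1/243 is still above 143/56943 but (1/3)⁶ = 1/729 is at or below it, so n = 6.

6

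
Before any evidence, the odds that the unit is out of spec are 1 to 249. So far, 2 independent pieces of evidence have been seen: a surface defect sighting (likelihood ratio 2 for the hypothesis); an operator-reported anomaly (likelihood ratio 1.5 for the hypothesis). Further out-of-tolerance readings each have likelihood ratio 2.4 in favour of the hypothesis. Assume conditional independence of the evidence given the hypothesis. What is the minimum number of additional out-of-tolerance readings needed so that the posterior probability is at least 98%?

10

Prior odds = 1/249.
Combined Bayes factor of the evidence already in hand = 2 × 1.5 = 3.
Odds after that evidence = (1/249) × 3 = 1/83.
Target odds = 0.98/0.02 = 49.
Need 2.4ⁿ ≥ 49 ÷ (1/83) = 4067.
2.4⁹ ≈2641.81 falls short of 4067 but 2.4¹⁰ ≈6340.34 reaches it, so n = 10.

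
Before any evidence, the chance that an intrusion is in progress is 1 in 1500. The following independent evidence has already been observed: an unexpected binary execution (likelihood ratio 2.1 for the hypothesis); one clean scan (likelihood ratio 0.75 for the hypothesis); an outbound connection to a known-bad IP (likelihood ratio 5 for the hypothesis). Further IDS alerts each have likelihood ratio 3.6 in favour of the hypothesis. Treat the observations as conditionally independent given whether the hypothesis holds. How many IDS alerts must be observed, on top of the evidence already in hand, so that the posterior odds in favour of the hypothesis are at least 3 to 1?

Prior odds = (1/1500)/(1499/1500) = 1/1499.
Combined Bayes factor of the evidence already in hand = 2.1 × 0.75 × 5 = 7.875.
Odds after that evidence = (1/1499) × 7.875 = 63/11992.
Target odds = 3.
Need 3.6ⁿ ≥ 3 ÷ (63/11992) = 11992/21.
3.6⁴ = 167.9616 falls short of 11992/21 but 3.6⁵ = 604.66176 reaches it, so n = 5.

5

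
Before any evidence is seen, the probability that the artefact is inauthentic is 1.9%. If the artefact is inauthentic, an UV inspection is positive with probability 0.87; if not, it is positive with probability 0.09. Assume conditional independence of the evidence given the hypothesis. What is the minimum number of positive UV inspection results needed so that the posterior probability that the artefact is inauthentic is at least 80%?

Prior odds: 0.019 ÷ 0.981 = 19/981.
Likelihood ratio of a positive = 0.87/0.09 = 29/3.
Target posterior odds = 0.8/0.2 = 4.
Require (29/3)ⁿ ≥ 4 ÷ (19/981) = 3924/19.
(29/3)² = 841/9 falls short of 3924/19 but (29/3)³ = 24389/27 reaches it, so n = 3.

3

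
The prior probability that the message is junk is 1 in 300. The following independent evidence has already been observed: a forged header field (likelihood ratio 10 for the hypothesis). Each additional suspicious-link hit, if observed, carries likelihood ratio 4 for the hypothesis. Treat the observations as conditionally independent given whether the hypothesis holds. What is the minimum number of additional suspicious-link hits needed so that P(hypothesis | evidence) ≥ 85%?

4

Prior odds = (1/300)/(299/300) = 1/299.
Bayes factor of the evidence already in hand = 10.
Odds after that evidence = (1/299) × 10 = 10/299.
Target odds = 0.85/0.15 = 17/3.
Need 4ⁿ ≥ 17/3 ÷ (10/299) = 5083/30.
4³ = 64 falls short of 5083/30 but 4⁴ = 256 reaches it, so n = 4.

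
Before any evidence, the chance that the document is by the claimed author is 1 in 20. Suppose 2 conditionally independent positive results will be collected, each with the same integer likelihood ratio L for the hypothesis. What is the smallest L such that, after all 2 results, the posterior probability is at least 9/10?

14

Prior odds = 0.05/0.95 = 1/19.
Target odds = 0.9/0.1 = 9.
Need L² ≥ 9 ÷ (1/19) = 171.
13² = 169 < 171 ≤ 196 = 14², so L = 14.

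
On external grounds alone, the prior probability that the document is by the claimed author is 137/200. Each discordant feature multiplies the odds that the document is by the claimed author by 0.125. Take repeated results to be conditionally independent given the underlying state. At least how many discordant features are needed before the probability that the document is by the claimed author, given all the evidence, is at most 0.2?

2

Prior odds: 0.685 ÷ 0.315 = 137/63.
Likelihood ratio per discordant feature = 0.125.
Target odds: 0.2 ÷ 0.8 = 0.25.
Require 0.125ⁿ ≤ 0.25 ÷ (137/63) = 63/548.
0.125¹ = 0.125 is still above 63/548 but 0.125² = 0.015625 is at or below it, so n = 2.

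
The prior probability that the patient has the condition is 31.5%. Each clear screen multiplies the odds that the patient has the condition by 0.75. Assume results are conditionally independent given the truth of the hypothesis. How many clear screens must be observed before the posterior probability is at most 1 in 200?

Prior odds = 0.315/0.685 = 63/137.
Likelihood ratio per clear screen = 0.75.
Target posterior odds = 0.005/0.995 = 1/199.
Require 0.75ⁿ ≤ 1/199 ÷ (63/137) = 137/12537.
0.75¹⁵ ≈0.0133635 is still above 137/12537 but 0.75¹⁶ ≈0.0100226 is at or below it, so n = 16.

16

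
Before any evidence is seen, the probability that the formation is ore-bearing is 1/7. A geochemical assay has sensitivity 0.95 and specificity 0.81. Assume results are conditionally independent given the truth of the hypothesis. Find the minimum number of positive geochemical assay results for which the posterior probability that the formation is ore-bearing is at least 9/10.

3

Prior odds = (1/7)/(6/7) = 1/6.
False-positive rate = 1 − 0.81 = 0.19; likelihood ratio of a positive = 0.95/0.19 = 5.
Target odds: 0.9 ÷ 0.1 = 9.
Require 5ⁿ ≥ 9 ÷ (1/6) = 54.
5² = 25 falls short of 54 but 5³ = 125 reaches it, so n = 3.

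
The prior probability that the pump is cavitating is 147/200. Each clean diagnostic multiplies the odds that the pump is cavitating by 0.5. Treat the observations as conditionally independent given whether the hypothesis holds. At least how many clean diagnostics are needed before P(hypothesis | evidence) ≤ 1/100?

Prior odds: 0.735 ÷ 0.265 = 147/53.
Likelihood ratio per clean diagnostic = 0.5.
Target posterior odds = 0.01/0.99 = 1/99.
Require 0.5ⁿ ≤ 1/99 ÷ (147/53) = 53/14553.
0.5⁸ = 0.00390625 is still above 53/14553 but 0.5⁹ = 0.001953125 is at or below it, so n = 9.

9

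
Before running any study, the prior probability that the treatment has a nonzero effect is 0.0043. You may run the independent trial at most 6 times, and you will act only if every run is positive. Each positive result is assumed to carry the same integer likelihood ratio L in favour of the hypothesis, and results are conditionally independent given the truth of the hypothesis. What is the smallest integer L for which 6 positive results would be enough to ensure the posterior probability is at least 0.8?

Prior odds = 0.0043/0.9957 = 43/9957.
Target odds = 0.8/0.2 = 4.
Need L⁶ ≥ 4 ÷ (43/9957) = 39828/43.
3⁶ = 729 < 39828/43 ≤ 4096 = 4⁶, so L = 4.

4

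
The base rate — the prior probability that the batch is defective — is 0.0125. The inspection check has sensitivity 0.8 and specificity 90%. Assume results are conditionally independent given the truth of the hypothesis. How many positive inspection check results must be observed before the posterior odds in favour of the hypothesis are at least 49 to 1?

4

Prior odds = 0.0125/0.9875 = 1/79.
False-positive rate = 1 − 0.9 = 0.1; likelihood ratio of a positive = 0.8/0.1 = 8.
Target odds = 49.
Need (1/79) × 8ⁿ ≥ 49, i.e. 8ⁿ ≥ 3871.
8³ = 512 falls short of 3871 but 8⁴ = 4096 reaches it, so n = 4.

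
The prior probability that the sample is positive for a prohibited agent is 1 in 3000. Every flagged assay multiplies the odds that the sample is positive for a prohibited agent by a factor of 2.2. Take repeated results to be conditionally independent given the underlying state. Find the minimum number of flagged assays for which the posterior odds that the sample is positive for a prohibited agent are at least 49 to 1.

16

Prior odds: (1/3000) ÷ (2999/3000) = 1/2999.
Likelihood ratio per flagged assay = 2.2.
Target odds = 49.
Need (1/2999) × 2.2ⁿ ≥ 49, i.e. 2.2ⁿ ≥ 146951.
2.2¹⁵ ≈136880 falls short of 146951 but 2.2¹⁶ ≈301136 reaches it, so n = 16.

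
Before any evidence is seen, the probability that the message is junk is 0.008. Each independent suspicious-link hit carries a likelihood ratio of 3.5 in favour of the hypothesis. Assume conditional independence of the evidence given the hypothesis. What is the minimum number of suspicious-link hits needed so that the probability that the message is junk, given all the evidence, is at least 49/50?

Prior odds = 0.008/0.992 = 1/124.
Likelihood ratio per suspicious-link hit = 3.5.
Target odds: 0.98 ÷ 0.02 = 49.
Require 3.5ⁿ ≥ 49 ÷ (1/124) = 6076.
3.5⁶ = 1838.265625 falls short of 6076 but 3.5⁷ = 823543/128 reaches it, so n = 7.

7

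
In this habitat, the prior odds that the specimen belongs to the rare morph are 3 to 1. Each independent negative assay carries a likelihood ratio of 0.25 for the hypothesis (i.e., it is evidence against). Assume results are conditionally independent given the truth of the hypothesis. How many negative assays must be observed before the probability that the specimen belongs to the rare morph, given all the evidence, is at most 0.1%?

6

Prior odds = 3.
Likelihood ratio per negative assay = 0.25.
Target posterior odds = 0.001/0.999 = 1/999.
Need 3 × 0.25ⁿ ≤ 1/999, i.e. 0.25ⁿ ≤ 1/2997.
0.25⁵ = 1/1024 is still above 1/2997 but 0.25⁶ = 1/4096 is at or below it, so n = 6.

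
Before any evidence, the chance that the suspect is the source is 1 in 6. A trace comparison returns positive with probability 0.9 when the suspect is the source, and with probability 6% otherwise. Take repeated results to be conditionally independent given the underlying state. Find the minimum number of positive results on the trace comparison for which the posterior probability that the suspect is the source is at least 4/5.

2

Prior odds: (1/6) ÷ (5/6) = 0.2.
Likelihood ratio of a positive result = 0.9/0.06 = 15.
Target odds: 0.8 ÷ 0.2 = 4.
Require 15ⁿ ≥ 4 ÷ 0.2 = 20.
15¹ = 15 falls short of 20 but 15² = 225 reaches it, so n = 2.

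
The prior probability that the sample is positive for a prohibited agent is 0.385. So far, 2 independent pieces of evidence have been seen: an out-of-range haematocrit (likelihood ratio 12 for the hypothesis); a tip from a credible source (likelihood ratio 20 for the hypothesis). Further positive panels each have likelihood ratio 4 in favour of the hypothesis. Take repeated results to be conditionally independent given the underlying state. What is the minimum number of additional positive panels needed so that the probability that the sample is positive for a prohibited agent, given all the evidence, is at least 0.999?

Prior odds = 0.385/0.615 = 77/123.
Combined Bayes factor of the evidence already in hand = 12 × 20 = 240.
Odds after that evidence = (77/123) × 240 = 6160/41.
Target odds = 0.999/0.001 = 999.
Need 4ⁿ ≥ 999 ÷ (6160/41) = 40959/6160.
4¹ = 4 falls short of 40959/6160 but 4² = 16 reaches it, so n = 2.

2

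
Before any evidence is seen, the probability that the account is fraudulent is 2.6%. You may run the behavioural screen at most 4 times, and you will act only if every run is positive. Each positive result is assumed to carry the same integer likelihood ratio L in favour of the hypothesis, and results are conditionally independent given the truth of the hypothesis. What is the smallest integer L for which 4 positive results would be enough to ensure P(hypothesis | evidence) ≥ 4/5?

Prior odds = 0.026/0.974 = 13/487.
Target odds = 0.8/0.2 = 4.
Need L⁴ ≥ 4 ÷ (13/487) = 1948/13.
3⁴ = 81 < 1948/13 ≤ 256 = 4⁴, so L = 4.

4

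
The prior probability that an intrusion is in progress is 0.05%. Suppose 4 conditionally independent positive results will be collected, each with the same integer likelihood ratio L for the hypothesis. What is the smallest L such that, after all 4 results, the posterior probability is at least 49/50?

18

Prior odds = 0.0005/0.9995 = 1/1999.
Target odds = 0.98/0.02 = 49.
Need L⁴ ≥ 49 ÷ (1/1999) = 97951.
17⁴ = 83521 < 97951 ≤ 104976 = 18⁴, so L = 18.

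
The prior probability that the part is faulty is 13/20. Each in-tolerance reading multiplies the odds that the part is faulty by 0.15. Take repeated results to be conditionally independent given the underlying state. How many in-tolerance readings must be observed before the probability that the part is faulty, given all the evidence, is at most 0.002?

Prior odds = 0.65/0.35 = 13/7.
Likelihood ratio per in-tolerance reading = 0.15.
Target posterior odds = 0.002/0.998 = 1/499.
Need (13/7) × 0.15ⁿ ≤ 1/499, i.e. 0.15ⁿ ≤ 7/6487.
0.15³ = 0.003375 is still above 7/6487 but 0.15⁴ = 81/160000 is at or below it, so n = 4.

4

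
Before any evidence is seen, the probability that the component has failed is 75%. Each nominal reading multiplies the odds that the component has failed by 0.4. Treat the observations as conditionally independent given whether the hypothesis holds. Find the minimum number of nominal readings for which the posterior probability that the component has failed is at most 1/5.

Prior odds: 0.75 ÷ 0.25 = 3.
Likelihood ratio per nominal reading = 0.4.
Target posterior odds = 0.2/0.8 = 0.25.
Need 3 × 0.4ⁿ ≤ 0.25, i.e. 0.4ⁿ ≤ 1/12.
0.4² = 0.16 is still above 1/12 but 0.4³ = 0.064 is at or below it, so n = 3.

3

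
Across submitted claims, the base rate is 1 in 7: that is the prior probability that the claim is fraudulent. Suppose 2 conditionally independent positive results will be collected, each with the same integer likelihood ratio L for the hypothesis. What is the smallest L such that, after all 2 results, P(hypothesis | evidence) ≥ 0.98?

18

Prior odds = (1/7)/(6/7) = 1/6.
Target odds = 0.98/0.02 = 49.
Need L² ≥ 49 ÷ (1/6) = 294.
17² = 289 < 294 ≤ 324 = 18², so L = 18.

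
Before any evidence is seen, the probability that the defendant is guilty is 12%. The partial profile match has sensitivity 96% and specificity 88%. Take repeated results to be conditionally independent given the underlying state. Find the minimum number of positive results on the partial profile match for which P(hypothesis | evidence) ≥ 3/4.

2

Prior odds = 0.12/0.88 = 3/22.
False-positive rate = 1 − 0.88 = 0.12; likelihood ratio of a positive = 0.96/0.12 = 8.
Target odds: 0.75 ÷ 0.25 = 3.
Need (3/22) × 8ⁿ ≥ 3, i.e. 8ⁿ ≥ 22.
8¹ = 8 falls short of 22 but 8² = 64 reaches it, so n = 2.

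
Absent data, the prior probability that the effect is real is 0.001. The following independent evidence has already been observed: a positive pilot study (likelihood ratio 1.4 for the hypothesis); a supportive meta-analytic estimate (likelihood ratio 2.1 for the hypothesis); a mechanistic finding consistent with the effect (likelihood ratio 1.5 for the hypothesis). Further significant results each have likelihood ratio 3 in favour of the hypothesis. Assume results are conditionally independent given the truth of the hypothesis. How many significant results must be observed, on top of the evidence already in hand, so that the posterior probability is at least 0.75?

6

Prior odds = 0.001/0.999 = 1/999.
Combined Bayes factor of the evidence already in hand = 1.4 × 2.1 × 1.5 = 4.41.
Odds after that evidence = (1/999) × 4.41 = 49/11100.
Target odds = 0.75/0.25 = 3.
Need 3ⁿ ≥ 3 ÷ (49/11100) = 33300/49.
3⁵ = 243 falls short of 33300/49 but 3⁶ = 729 reaches it, so n = 6.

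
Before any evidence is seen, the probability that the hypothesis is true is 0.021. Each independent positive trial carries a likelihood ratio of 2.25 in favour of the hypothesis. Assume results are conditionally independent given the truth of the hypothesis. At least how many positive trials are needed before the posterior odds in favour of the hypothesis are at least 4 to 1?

Prior odds = 0.021/0.979 = 21/979.
Likelihood ratio per positive trial = 2.25.
Target odds = 4.
Need (21/979) × 2.25ⁿ ≥ 4, i.e. 2.25ⁿ ≥ 3916/21.
2.25⁶ = 531441/4096 falls short of 3916/21 but 2.25⁷ = 4782969/16384 reaches it, so n = 7.

7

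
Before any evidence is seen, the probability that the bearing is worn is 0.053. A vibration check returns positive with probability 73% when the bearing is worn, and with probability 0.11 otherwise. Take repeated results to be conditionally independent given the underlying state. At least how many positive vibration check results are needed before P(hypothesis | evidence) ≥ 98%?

4

Prior odds: 0.053 ÷ 0.947 = 53/947.
Likelihood ratio of a positive result = 0.73/0.11 = 73/11.
Target posterior odds = 0.98/0.02 = 49.
Need (53/947) × (73/11)ⁿ ≥ 49, i.e. (73/11)ⁿ ≥ 46403/53.
(73/11)³ = 389017/1331 falls short of 46403/53 but (73/11)⁴ = 28398241/14641 reaches it, so n = 4.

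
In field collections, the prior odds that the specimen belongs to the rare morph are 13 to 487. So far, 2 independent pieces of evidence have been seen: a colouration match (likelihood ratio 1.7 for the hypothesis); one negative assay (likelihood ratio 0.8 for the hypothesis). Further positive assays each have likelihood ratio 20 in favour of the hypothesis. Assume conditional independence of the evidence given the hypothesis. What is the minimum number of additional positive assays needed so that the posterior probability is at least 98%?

3

Prior odds = 13/487.
Combined Bayes factor of the evidence already in hand = 1.7 × 0.8 = 1.36.
Odds after that evidence = (13/487) × 1.36 = 442/12175.
Target odds = 0.98/0.02 = 49.
Need 20ⁿ ≥ 49 ÷ (442/12175) = 596575/442.
20² = 400 falls short of 596575/442 but 20³ = 8000 reaches it, so n = 3.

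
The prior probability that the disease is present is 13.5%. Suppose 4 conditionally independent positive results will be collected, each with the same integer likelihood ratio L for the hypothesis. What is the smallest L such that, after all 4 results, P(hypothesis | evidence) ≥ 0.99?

6

Prior odds = 0.135/0.865 = 27/173.
Target odds = 0.99/0.01 = 99.
Need L⁴ ≥ 99 ÷ (27/173) = 1903/3.
5⁴ = 625 < 1903/3 ≤ 1296 = 6⁴, so L = 6.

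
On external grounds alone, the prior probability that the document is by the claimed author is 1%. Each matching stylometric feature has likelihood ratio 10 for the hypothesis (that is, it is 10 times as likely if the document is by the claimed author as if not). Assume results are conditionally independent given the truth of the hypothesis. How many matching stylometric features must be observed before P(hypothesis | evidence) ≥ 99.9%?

Prior odds: 0.01 ÷ 0.99 = 1/99.
Likelihood ratio per matching stylometric feature = 10.
Target odds: 0.999 ÷ 0.001 = 999.
Need (1/99) × 10ⁿ ≥ 999, i.e. 10ⁿ ≥ 98901.
10⁴ = 10000 falls short of 98901 but 10⁵ = 100000 reaches it, so n = 5.

5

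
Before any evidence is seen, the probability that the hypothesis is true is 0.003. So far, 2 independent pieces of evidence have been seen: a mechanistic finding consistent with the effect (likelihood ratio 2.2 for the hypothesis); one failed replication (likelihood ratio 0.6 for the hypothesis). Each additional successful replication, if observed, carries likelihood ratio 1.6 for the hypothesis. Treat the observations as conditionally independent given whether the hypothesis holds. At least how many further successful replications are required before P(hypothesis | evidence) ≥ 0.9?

17

Prior odds = 0.003/0.997 = 3/997.
Combined Bayes factor of the evidence already in hand = 2.2 × 0.6 = 1.32.
Odds after that evidence = (3/997) × 1.32 = 99/24925.
Target odds = 0.9/0.1 = 9.
Need 1.6ⁿ ≥ 9 ÷ (99/24925) = 24925/11.
1.6¹⁶ ≈1844.67 falls short of 24925/11 but 1.6¹⁷ ≈2951.48 reaches it, so n = 17.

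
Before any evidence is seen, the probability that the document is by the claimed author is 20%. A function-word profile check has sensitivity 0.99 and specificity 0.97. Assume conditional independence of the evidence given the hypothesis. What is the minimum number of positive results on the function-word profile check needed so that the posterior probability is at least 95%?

2

Prior odds = 0.2/0.8 = 0.25.
False-positive rate = 1 − 0.97 = 0.03; likelihood ratio of a positive = 0.99/0.03 = 33.
Target posterior odds = 0.95/0.05 = 19.
Require 33ⁿ ≥ 19 ÷ 0.25 = 76.
33¹ = 33 falls short of 76 but 33² = 1089 reaches it, so n = 2.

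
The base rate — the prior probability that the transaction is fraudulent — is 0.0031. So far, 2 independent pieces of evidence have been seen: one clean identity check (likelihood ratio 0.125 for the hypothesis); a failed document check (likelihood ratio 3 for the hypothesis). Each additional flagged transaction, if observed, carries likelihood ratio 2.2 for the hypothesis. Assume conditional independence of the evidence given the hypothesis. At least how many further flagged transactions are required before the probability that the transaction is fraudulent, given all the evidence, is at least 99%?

Prior odds = 0.0031/0.9969 = 31/9969.
Combined Bayes factor of the evidence already in hand = 0.125 × 3 = 0.375.
Odds after that evidence = (31/9969) × 0.375 = 31/26584.
Target odds = 0.99/0.01 = 99.
Need 2.2ⁿ ≥ 99 ÷ (31/26584) = 2631816/31.
2.2¹⁴ ≈62218.2 falls short of 2631816/31 but 2.2¹⁵ ≈136880 reaches it, so n = 15.

15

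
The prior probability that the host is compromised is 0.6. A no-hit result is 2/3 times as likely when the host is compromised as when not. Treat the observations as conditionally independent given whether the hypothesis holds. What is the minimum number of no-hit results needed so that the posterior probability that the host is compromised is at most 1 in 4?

Prior odds: 0.6 ÷ 0.4 = 1.5.
Likelihood ratio per no-hit result = 2/3.
Target posterior odds = 0.25/0.75 = 1/3.
Need 1.5 × (2/3)ⁿ ≤ 1/3, i.e. (2/3)ⁿ ≤ 2/9.
(2/3)³ = 8/27 is still above 2/9 but (2/3)⁴ = 16/81 is at or below it, so n = 4.

4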